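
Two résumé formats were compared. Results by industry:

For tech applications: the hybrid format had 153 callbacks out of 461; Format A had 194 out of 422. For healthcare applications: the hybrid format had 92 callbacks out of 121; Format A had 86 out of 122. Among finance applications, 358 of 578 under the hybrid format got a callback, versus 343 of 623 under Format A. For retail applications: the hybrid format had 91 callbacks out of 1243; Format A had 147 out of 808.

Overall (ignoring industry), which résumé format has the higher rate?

Format A

Tech: the hybrid format 153/461 = 33.2%, Format A 194/422 = 46.0% → Format A
Healthcare: the hybrid format 92/121 = 76.0%, Format A 86/122 = 70.5% → the hybrid format
Finance: the hybrid format 358/578 = 61.9%, Format A 343/623 = 55.1% → the hybrid format
Retail: the hybrid format 91/1243 = 7.3%, Format A 147/808 = 18.2% → Format A
Overall: the hybrid format 694/2403 = 28.9%, Format A 770/1975 = 39.0% → Format A
(Neither sweeps every industry group, but Format A has the higher pooled rate.)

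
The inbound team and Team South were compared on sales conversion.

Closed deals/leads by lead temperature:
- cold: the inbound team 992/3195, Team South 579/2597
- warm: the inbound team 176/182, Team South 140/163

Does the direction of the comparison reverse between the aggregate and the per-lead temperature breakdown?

Cold: the inbound team 992/3195 = 31.0%, Team South 579/2597 = 22.3% → the inbound team
Warm: the inbound team 176/182 = 96.7%, Team South 140/163 = 85.9% → the inbound team
Overall: the inbound team 1168/3377 = 34.6%, Team South 719/2760 = 26.1% → the inbound team
The inbound team wins overall and in every lead group — no reversal.

No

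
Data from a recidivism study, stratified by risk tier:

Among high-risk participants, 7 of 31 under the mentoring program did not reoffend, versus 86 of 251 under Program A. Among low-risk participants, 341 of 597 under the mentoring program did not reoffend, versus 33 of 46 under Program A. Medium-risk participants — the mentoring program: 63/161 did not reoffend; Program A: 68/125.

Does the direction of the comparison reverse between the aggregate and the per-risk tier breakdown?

Yes

High-risk: the mentoring program 7/31 = 22.6%, Program A 86/251 = 34.3% → Program A
Low-risk: the mentoring program 341/597 = 57.1%, Program A 33/46 = 71.7% → Program A
Medium-risk: the mentoring program 63/161 = 39.1%, Program A 68/125 = 54.4% → Program A
Overall: the mentoring program 411/789 = 52.1%, Program A 187/422 = 44.3% → the mentoring program
Program A wins each risk group but the mentoring program wins overall — the comparison reverses. Program A's participants skew toward high-risk, which has a lower base rate.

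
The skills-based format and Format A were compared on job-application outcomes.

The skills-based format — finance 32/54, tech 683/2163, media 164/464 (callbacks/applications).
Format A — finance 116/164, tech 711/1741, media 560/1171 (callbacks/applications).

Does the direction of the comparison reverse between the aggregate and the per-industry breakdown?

No

Finance: the skills-based format 32/54 = 59.3%, Format A 116/164 = 70.7% → Format A
Tech: the skills-based format 683/2163 = 31.6%, Format A 711/1741 = 40.8% → Format A
Media: the skills-based format 164/464 = 35.3%, Format A 560/1171 = 47.8% → Format A
Overall: the skills-based format 879/2681 = 32.8%, Format A 1387/3076 = 45.1% → Format A
Format A wins overall and in every industry group — no reversal.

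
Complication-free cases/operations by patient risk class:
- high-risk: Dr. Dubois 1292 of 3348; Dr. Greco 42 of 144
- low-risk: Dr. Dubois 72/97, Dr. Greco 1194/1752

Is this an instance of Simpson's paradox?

High-risk: Dr. Dubois 1292/3348 = 38.6%, Dr. Greco 42/144 = 29.2% → Dr. Dubois
Low-risk: Dr. Dubois 72/97 = 74.2%, Dr. Greco 1194/1752 = 68.2% → Dr. Dubois
Overall: Dr. Dubois 1364/3445 = 39.6%, Dr. Greco 1236/1896 = 65.2% → Dr. Greco
Dr. Dubois wins each patient risk group but Dr. Greco wins overall — the comparison reverses. Dr. Dubois's operations skew toward high-risk, which has a lower base rate.

Yes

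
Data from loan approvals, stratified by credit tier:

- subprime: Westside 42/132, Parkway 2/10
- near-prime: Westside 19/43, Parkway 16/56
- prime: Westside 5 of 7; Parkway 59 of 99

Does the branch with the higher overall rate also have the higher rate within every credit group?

Subprime: Westside 42/132 = 31.8%, Parkway 2/10 = 20.0% → Westside
Near-prime: Westside 19/43 = 44.2%, Parkway 16/56 = 28.6% → Westside
Prime: Westside 5/7 = 71.4%, Parkway 59/99 = 59.6% → Westside
Overall: Westside 66/182 = 36.3%, Parkway 77/165 = 46.7% → Parkway
Westside wins each credit group but Parkway wins overall — the comparison reverses. Westside's applications skew toward subprime, which has a lower base rate.

No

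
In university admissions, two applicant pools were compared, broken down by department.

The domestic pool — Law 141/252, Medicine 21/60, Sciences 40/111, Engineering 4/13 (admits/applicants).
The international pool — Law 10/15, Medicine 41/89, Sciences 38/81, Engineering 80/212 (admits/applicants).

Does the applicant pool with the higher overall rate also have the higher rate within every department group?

Law: the domestic pool 141/252 = 56.0%, the international pool 10/15 = 66.7% → the international pool
Medicine: the domestic pool 21/60 = 35.0%, the international pool 41/89 = 46.1% → the international pool
Sciences: the domestic pool 40/111 = 36.0%, the international pool 38/81 = 46.9% → the international pool
Engineering: the domestic pool 4/13 = 30.8%, the international pool 80/212 = 37.7% → the international pool
Overall: the domestic pool 206/436 = 47.2%, the international pool 169/397 = 42.6% → the domestic pool
The international pool wins each department group but the domestic pool wins overall — the comparison reverses. The international pool's applicants skew toward Engineering, which has a lower base rate.

No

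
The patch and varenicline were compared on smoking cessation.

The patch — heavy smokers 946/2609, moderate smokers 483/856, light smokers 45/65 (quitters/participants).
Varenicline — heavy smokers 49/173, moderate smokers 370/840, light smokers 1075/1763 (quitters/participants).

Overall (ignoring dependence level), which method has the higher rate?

Heavy smokers: the patch 946/2609 = 36.3%, varenicline 49/173 = 28.3% → the patch
Moderate smokers: the patch 483/856 = 56.4%, varenicline 370/840 = 44.0% → the patch
Light smokers: the patch 45/65 = 69.2%, varenicline 1075/1763 = 61.0% → the patch
Overall: the patch 1474/3530 = 41.8%, varenicline 1494/2776 = 53.8% → varenicline
(The patch wins every dependence group but varenicline wins overall — the patch's participants skew toward the low-rate heavy smokers group.)

varenicline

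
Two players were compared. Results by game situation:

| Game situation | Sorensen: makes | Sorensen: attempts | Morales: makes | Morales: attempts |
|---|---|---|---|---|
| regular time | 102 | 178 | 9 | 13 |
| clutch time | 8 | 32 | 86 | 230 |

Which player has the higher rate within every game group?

Morales

Regular time: Sorensen 102/178 = 57.3%, Morales 9/13 = 69.2% → Morales
Clutch time: Sorensen 8/32 = 25.0%, Morales 86/230 = 37.4% → Morales
Morales has the higher rate in both groups.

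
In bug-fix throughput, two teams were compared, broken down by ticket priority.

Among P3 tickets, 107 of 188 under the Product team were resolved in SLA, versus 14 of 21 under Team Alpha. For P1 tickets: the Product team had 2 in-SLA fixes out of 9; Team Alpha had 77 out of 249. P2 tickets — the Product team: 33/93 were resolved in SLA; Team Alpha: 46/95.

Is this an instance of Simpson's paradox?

P3: the Product team 107/188 = 56.9%, Team Alpha 14/21 = 66.7% → Team Alpha
P1: the Product team 2/9 = 22.2%, Team Alpha 77/249 = 30.9% → Team Alpha
P2: the Product team 33/93 = 35.5%, Team Alpha 46/95 = 48.4% → Team Alpha
Overall: the Product team 142/290 = 49.0%, Team Alpha 137/365 = 37.5% → the Product team
Team Alpha wins each ticket group but the Product team wins overall — the comparison reverses. Team Alpha's tickets skew toward P1, which has a lower base rate.

Yes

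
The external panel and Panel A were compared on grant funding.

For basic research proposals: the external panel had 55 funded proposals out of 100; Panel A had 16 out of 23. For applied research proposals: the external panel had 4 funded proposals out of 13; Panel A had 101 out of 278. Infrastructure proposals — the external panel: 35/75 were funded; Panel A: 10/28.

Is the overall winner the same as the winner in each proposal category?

Basic research: the external panel 55/100 = 55.0%, Panel A 16/23 = 69.6% → Panel A
Applied research: the external panel 4/13 = 30.8%, Panel A 101/278 = 36.3% → Panel A
Infrastructure: the external panel 35/75 = 46.7%, Panel A 10/28 = 35.7% → the external panel
Overall: the external panel 94/188 = 50.0%, Panel A 127/329 = 38.6% → the external panel
Neither sweeps: the external panel wins 1 of 3 groups, Panel A wins 2. The external panel wins overall but not every group — no Simpson reversal.

No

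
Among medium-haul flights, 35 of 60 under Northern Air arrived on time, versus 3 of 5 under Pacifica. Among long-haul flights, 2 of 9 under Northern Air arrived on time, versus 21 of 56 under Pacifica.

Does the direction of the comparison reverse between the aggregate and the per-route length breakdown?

Yes

Medium-haul: Northern Air 35/60 = 58.3%, Pacifica 3/5 = 60.0% → Pacifica
Long-haul: Northern Air 2/9 = 22.2%, Pacifica 21/56 = 37.5% → Pacifica
Overall: Northern Air 37/69 = 53.6%, Pacifica 24/61 = 39.3% → Northern Air
Pacifica wins each route group but Northern Air wins overall — the comparison reverses. Pacifica's flights skew toward long-haul, which has a lower base rate.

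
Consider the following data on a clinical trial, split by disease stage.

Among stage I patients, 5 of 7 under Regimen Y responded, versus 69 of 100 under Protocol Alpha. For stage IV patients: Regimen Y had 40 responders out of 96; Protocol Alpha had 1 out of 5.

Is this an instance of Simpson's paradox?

Stage I: Regimen Y 5/7 = 71.4%, Protocol Alpha 69/100 = 69.0% → Regimen Y
Stage IV: Regimen Y 40/96 = 41.7%, Protocol Alpha 1/5 = 20.0% → Regimen Y
Overall: Regimen Y 45/103 = 43.7%, Protocol Alpha 70/105 = 66.7% → Protocol Alpha
Regimen Y wins each disease group but Protocol Alpha wins overall — the comparison reverses. Regimen Y's patients skew toward stage IV, which has a lower base rate.

Yes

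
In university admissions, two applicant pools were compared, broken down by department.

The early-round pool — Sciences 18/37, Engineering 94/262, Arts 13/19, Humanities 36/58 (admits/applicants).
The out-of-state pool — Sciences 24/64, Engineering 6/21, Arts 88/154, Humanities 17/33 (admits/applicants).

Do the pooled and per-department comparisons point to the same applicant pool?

Sciences: the early-round pool 18/37 = 48.6%, the out-of-state pool 24/64 = 37.5% → the early-round pool
Engineering: the early-round pool 94/262 = 35.9%, the out-of-state pool 6/21 = 28.6% → the early-round pool
Arts: the early-round pool 13/19 = 68.4%, the out-of-state pool 88/154 = 57.1% → the early-round pool
Humanities: the early-round pool 36/58 = 62.1%, the out-of-state pool 17/33 = 51.5% → the early-round pool
Overall: the early-round pool 161/376 = 42.8%, the out-of-state pool 135/272 = 49.6% → the out-of-state pool
The early-round pool wins each department group but the out-of-state pool wins overall — the comparison reverses. The early-round pool's applicants skew toward Engineering, which has a lower base rate.

No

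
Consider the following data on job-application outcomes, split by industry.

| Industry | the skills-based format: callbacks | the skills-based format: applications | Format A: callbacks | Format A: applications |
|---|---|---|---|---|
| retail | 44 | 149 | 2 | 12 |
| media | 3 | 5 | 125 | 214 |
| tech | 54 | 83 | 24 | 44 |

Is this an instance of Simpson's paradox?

Retail: the skills-based format 44/149 = 29.5%, Format A 2/12 = 16.7% → the skills-based format
Media: the skills-based format 3/5 = 60.0%, Format A 125/214 = 58.4% → the skills-based format
Tech: the skills-based format 54/83 = 65.1%, Format A 24/44 = 54.5% → the skills-based format
Overall: the skills-based format 101/237 = 42.6%, Format A 151/270 = 55.9% → Format A
The skills-based format wins each industry group but Format A wins overall — the comparison reverses. The skills-based format's applications skew toward retail, which has a lower base rate.

Yes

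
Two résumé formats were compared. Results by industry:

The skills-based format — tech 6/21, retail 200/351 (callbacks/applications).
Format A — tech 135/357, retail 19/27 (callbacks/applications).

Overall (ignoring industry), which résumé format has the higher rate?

Tech: the skills-based format 6/21 = 28.6%, Format A 135/357 = 37.8% → Format A
Retail: the skills-based format 200/351 = 57.0%, Format A 19/27 = 70.4% → Format A
Overall: the skills-based format 206/372 = 55.4%, Format A 154/384 = 40.1% → the skills-based format
(Format A wins every industry group but the skills-based format wins overall — Format A's applications skew toward the low-rate tech group.)

the skills-based format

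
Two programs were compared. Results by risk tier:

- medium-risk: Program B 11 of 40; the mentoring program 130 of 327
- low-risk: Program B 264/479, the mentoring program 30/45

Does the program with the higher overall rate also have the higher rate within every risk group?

Medium-risk: Program B 11/40 = 27.5%, the mentoring program 130/327 = 39.8% → the mentoring program
Low-risk: Program B 264/479 = 55.1%, the mentoring program 30/45 = 66.7% → the mentoring program
Overall: Program B 275/519 = 53.0%, the mentoring program 160/372 = 43.0% → Program B
The mentoring program wins each risk group but Program B wins overall — the comparison reverses. The mentoring program's participants skew toward medium-risk, which has a lower base rate.

No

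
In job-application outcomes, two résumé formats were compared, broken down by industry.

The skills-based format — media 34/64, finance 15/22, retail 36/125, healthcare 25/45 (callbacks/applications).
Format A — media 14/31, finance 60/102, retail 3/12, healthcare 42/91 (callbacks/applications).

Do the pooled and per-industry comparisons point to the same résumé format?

Media: the skills-based format 34/64 = 53.1%, Format A 14/31 = 45.2% → the skills-based format
Finance: the skills-based format 15/22 = 68.2%, Format A 60/102 = 58.8% → the skills-based format
Retail: the skills-based format 36/125 = 28.8%, Format A 3/12 = 25.0% → the skills-based format
Healthcare: the skills-based format 25/45 = 55.6%, Format A 42/91 = 46.2% → the skills-based format
Overall: the skills-based format 110/256 = 43.0%, Format A 119/236 = 50.4% → Format A
The skills-based format wins each industry group but Format A wins overall — the comparison reverses. The skills-based format's applications skew toward retail, which has a lower base rate.

No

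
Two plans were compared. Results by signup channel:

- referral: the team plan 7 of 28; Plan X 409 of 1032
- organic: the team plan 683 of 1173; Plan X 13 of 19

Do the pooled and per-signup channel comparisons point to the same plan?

No

Referral: the team plan 7/28 = 25.0%, Plan X 409/1032 = 39.6% → Plan X
Organic: the team plan 683/1173 = 58.2%, Plan X 13/19 = 68.4% → Plan X
Overall: the team plan 690/1201 = 57.5%, Plan X 422/1051 = 40.2% → the team plan
Plan X wins each signup group but the team plan wins overall — the comparison reverses. Plan X's customers skew toward referral, which has a lower base rate.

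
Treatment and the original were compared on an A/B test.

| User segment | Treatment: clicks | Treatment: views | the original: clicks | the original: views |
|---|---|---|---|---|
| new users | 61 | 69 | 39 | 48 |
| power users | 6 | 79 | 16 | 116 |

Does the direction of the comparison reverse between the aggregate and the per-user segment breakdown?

New users: Treatment 61/69 = 88.4%, the original 39/48 = 81.2% → Treatment
Power users: Treatment 6/79 = 7.6%, the original 16/116 = 13.8% → the original
Overall: Treatment 67/148 = 45.3%, the original 55/164 = 33.5% → Treatment
Neither sweeps: Treatment wins 1 of 2 groups, the original wins 1. Treatment wins overall but not every group — no Simpson reversal.

No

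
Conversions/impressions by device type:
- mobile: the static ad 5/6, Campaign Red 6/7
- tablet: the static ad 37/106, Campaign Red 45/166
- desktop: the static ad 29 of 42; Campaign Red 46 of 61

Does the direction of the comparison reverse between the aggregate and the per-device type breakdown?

No

Mobile: the static ad 5/6 = 83.3%, Campaign Red 6/7 = 85.7% → Campaign Red
Tablet: the static ad 37/106 = 34.9%, Campaign Red 45/166 = 27.1% → the static ad
Desktop: the static ad 29/42 = 69.0%, Campaign Red 46/61 = 75.4% → Campaign Red
Overall: the static ad 71/154 = 46.1%, Campaign Red 97/234 = 41.5% → the static ad
Neither sweeps: the static ad wins 1 of 3 groups, Campaign Red wins 2. The static ad wins overall but not every group — no Simpson reversal.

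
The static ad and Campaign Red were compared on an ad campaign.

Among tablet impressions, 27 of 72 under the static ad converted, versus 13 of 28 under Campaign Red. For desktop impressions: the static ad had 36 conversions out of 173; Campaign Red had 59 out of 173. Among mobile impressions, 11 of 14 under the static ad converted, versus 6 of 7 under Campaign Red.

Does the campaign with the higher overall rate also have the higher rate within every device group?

Yes

Tablet: the static ad 27/72 = 37.5%, Campaign Red 13/28 = 46.4% → Campaign Red
Desktop: the static ad 36/173 = 20.8%, Campaign Red 59/173 = 34.1% → Campaign Red
Mobile: the static ad 11/14 = 78.6%, Campaign Red 6/7 = 85.7% → Campaign Red
Overall: the static ad 74/259 = 28.6%, Campaign Red 78/208 = 37.5% → Campaign Red
Campaign Red wins overall and in every device group — no reversal.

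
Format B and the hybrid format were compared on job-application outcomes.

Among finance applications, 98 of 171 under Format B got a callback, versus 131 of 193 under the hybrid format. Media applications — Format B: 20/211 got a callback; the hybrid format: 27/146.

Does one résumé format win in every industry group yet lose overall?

No

Finance: Format B 98/171 = 57.3%, the hybrid format 131/193 = 67.9% → the hybrid format
Media: Format B 20/211 = 9.5%, the hybrid format 27/146 = 18.5% → the hybrid format
Overall: Format B 118/382 = 30.9%, the hybrid format 158/339 = 46.6% → the hybrid format
The hybrid format wins overall and in every industry group — no reversal.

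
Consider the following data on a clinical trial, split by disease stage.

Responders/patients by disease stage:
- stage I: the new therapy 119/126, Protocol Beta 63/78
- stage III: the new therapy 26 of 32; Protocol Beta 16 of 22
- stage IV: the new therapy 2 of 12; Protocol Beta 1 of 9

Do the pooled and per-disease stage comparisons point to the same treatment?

Yes

Stage I: the new therapy 119/126 = 94.4%, Protocol Beta 63/78 = 80.8% → the new therapy
Stage III: the new therapy 26/32 = 81.2%, Protocol Beta 16/22 = 72.7% → the new therapy
Stage IV: the new therapy 2/12 = 16.7%, Protocol Beta 1/9 = 11.1% → the new therapy
Overall: the new therapy 147/170 = 86.5%, Protocol Beta 80/109 = 73.4% → the new therapy
The new therapy wins overall and in every disease group — no reversal.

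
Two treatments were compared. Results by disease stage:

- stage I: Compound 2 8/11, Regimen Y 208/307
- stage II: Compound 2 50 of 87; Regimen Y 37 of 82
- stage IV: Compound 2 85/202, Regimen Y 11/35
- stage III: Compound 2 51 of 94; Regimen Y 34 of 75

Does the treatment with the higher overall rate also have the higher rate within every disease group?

Stage I: Compound 2 8/11 = 72.7%, Regimen Y 208/307 = 67.8% → Compound 2
Stage II: Compound 2 50/87 = 57.5%, Regimen Y 37/82 = 45.1% → Compound 2
Stage IV: Compound 2 85/202 = 42.1%, Regimen Y 11/35 = 31.4% → Compound 2
Stage III: Compound 2 51/94 = 54.3%, Regimen Y 34/75 = 45.3% → Compound 2
Overall: Compound 2 194/394 = 49.2%, Regimen Y 290/499 = 58.1% → Regimen Y
Compound 2 wins each disease group but Regimen Y wins overall — the comparison reverses. Compound 2's patients skew toward stage IV, which has a lower base rate.

No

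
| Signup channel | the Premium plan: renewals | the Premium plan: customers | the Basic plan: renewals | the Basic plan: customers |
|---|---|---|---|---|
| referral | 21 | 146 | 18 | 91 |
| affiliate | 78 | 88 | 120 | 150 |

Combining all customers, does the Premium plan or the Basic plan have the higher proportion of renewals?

the Basic plan

Referral: the Premium plan 21/146 = 14.4%, the Basic plan 18/91 = 19.8% → the Basic plan
Affiliate: the Premium plan 78/88 = 88.6%, the Basic plan 120/150 = 80.0% → the Premium plan
Overall: the Premium plan 99/234 = 42.3%, the Basic plan 138/241 = 57.3% → the Basic plan
(Neither sweeps every signup group, but the Basic plan has the higher pooled rate.)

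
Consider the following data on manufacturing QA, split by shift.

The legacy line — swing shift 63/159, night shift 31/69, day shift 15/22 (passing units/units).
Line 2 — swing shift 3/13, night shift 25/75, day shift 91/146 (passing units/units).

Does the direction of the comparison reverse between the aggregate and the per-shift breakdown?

Yes

Swing shift: the legacy line 63/159 = 39.6%, Line 2 3/13 = 23.1% → the legacy line
Night shift: the legacy line 31/69 = 44.9%, Line 2 25/75 = 33.3% → the legacy line
Day shift: the legacy line 15/22 = 68.2%, Line 2 91/146 = 62.3% → the legacy line
Overall: the legacy line 109/250 = 43.6%, Line 2 119/234 = 50.9% → Line 2
The legacy line wins each shift group but Line 2 wins overall — the comparison reverses. The legacy line's units skew toward swing shift, which has a lower base rate.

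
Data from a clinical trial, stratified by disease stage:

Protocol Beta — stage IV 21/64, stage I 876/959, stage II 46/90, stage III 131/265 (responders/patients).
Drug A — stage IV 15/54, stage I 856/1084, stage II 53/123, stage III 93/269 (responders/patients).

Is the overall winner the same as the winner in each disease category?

Stage IV: Protocol Beta 21/64 = 32.8%, Drug A 15/54 = 27.8% → Protocol Beta
Stage I: Protocol Beta 876/959 = 91.3%, Drug A 856/1084 = 79.0% → Protocol Beta
Stage II: Protocol Beta 46/90 = 51.1%, Drug A 53/123 = 43.1% → Protocol Beta
Stage III: Protocol Beta 131/265 = 49.4%, Drug A 93/269 = 34.6% → Protocol Beta
Overall: Protocol Beta 1074/1378 = 77.9%, Drug A 1017/1530 = 66.5% → Protocol Beta
Protocol Beta wins overall and in every disease group — no reversal.

Yes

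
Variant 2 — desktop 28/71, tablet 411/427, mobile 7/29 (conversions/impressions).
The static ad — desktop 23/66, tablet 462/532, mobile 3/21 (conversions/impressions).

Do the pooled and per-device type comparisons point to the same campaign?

Yes

Desktop: Variant 2 28/71 = 39.4%, the static ad 23/66 = 34.8% → Variant 2
Tablet: Variant 2 411/427 = 96.3%, the static ad 462/532 = 86.8% → Variant 2
Mobile: Variant 2 7/29 = 24.1%, the static ad 3/21 = 14.3% → Variant 2
Overall: Variant 2 446/527 = 84.6%, the static ad 488/619 = 78.8% → Variant 2
Variant 2 wins overall and in every device group — no reversal.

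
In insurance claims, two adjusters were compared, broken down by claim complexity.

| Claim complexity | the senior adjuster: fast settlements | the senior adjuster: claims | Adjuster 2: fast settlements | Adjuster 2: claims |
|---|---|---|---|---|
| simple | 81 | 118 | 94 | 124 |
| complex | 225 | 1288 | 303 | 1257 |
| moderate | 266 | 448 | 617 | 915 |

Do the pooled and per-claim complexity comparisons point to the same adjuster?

Yes

Simple: the senior adjuster 81/118 = 68.6%, Adjuster 2 94/124 = 75.8% → Adjuster 2
Complex: the senior adjuster 225/1288 = 17.5%, Adjuster 2 303/1257 = 24.1% → Adjuster 2
Moderate: the senior adjuster 266/448 = 59.4%, Adjuster 2 617/915 = 67.4% → Adjuster 2
Overall: the senior adjuster 572/1854 = 30.9%, Adjuster 2 1014/2296 = 44.2% → Adjuster 2
Adjuster 2 wins overall and in every claim group — no reversal.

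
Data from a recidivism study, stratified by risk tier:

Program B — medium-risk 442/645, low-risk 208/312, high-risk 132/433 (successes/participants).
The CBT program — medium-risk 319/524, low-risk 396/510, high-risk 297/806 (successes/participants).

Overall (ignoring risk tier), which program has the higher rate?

Program B

Medium-risk: Program B 442/645 = 68.5%, the CBT program 319/524 = 60.9% → Program B
Low-risk: Program B 208/312 = 66.7%, the CBT program 396/510 = 77.6% → the CBT program
High-risk: Program B 132/433 = 30.5%, the CBT program 297/806 = 36.8% → the CBT program
Overall: Program B 782/1390 = 56.3%, the CBT program 1012/1840 = 55.0% → Program B
(Neither sweeps every risk group, but Program B has the higher pooled rate.)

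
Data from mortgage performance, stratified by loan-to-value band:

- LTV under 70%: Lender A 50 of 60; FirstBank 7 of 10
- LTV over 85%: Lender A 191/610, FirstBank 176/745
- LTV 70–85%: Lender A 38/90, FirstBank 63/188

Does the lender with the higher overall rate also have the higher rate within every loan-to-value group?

LTV under 70%: Lender A 50/60 = 83.3%, FirstBank 7/10 = 70.0% → Lender A
LTV over 85%: Lender A 191/610 = 31.3%, FirstBank 176/745 = 23.6% → Lender A
LTV 70–85%: Lender A 38/90 = 42.2%, FirstBank 63/188 = 33.5% → Lender A
Overall: Lender A 279/760 = 36.7%, FirstBank 246/943 = 26.1% → Lender A
Lender A wins overall and in every loan-to-value group — no reversal.

Yes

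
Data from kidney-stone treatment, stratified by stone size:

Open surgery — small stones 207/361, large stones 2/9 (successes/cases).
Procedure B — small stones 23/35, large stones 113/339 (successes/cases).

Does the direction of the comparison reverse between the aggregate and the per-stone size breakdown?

Small stones: open surgery 207/361 = 57.3%, Procedure B 23/35 = 65.7% → Procedure B
Large stones: open surgery 2/9 = 22.2%, Procedure B 113/339 = 33.3% → Procedure B
Overall: open surgery 209/370 = 56.5%, Procedure B 136/374 = 36.4% → open surgery
Procedure B wins each stone group but open surgery wins overall — the comparison reverses. Procedure B's cases skew toward large stones, which has a lower base rate.

Yes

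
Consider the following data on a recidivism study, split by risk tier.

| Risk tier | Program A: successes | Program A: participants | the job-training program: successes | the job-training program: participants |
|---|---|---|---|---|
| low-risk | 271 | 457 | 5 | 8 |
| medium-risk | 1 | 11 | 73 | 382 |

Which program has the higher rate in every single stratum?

the job-training program

Low-risk: Program A 271/457 = 59.3%, the job-training program 5/8 = 62.5% → the job-training program
Medium-risk: Program A 1/11 = 9.1%, the job-training program 73/382 = 19.1% → the job-training program
The job-training program has the higher rate in both groups.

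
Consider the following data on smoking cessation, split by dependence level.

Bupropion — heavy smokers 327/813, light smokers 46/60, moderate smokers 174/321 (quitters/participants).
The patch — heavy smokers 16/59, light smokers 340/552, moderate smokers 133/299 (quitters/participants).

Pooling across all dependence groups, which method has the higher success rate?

Heavy smokers: bupropion 327/813 = 40.2%, the patch 16/59 = 27.1% → bupropion
Light smokers: bupropion 46/60 = 76.7%, the patch 340/552 = 61.6% → bupropion
Moderate smokers: bupropion 174/321 = 54.2%, the patch 133/299 = 44.5% → bupropion
Overall: bupropion 547/1194 = 45.8%, the patch 489/910 = 53.7% → the patch
(Bupropion wins every dependence group but the patch wins overall — bupropion's participants skew toward the low-rate heavy smokers group.)

the patch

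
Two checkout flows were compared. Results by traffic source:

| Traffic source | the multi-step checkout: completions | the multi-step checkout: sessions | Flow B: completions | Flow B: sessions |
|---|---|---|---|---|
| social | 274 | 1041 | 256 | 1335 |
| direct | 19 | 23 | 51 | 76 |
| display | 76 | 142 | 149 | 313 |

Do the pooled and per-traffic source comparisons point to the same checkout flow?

Yes

Social: the multi-step checkout 274/1041 = 26.3%, Flow B 256/1335 = 19.2% → the multi-step checkout
Direct: the multi-step checkout 19/23 = 82.6%, Flow B 51/76 = 67.1% → the multi-step checkout
Display: the multi-step checkout 76/142 = 53.5%, Flow B 149/313 = 47.6% → the multi-step checkout
Overall: the multi-step checkout 369/1206 = 30.6%, Flow B 456/1724 = 26.5% → the multi-step checkout
The multi-step checkout wins overall and in every traffic group — no reversal.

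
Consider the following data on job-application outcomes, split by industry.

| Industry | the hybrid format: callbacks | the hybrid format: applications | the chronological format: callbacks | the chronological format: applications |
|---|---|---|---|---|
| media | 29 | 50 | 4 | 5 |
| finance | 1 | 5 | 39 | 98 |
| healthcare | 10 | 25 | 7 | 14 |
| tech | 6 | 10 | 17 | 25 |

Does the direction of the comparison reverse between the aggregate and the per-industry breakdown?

Yes

Media: the hybrid format 29/50 = 58.0%, the chronological format 4/5 = 80.0% → the chronological format
Finance: the hybrid format 1/5 = 20.0%, the chronological format 39/98 = 39.8% → the chronological format
Healthcare: the hybrid format 10/25 = 40.0%, the chronological format 7/14 = 50.0% → the chronological format
Tech: the hybrid format 6/10 = 60.0%, the chronological format 17/25 = 68.0% → the chronological format
Overall: the hybrid format 46/90 = 51.1%, the chronological format 67/142 = 47.2% → the hybrid format
The chronological format wins each industry group but the hybrid format wins overall — the comparison reverses. The chronological format's applications skew toward finance, which has a lower base rate.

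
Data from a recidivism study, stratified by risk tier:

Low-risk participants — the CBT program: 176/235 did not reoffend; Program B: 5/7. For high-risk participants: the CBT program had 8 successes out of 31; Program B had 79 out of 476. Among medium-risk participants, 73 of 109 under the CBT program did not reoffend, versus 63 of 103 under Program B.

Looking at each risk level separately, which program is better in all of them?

the CBT program

Low-risk: the CBT program 176/235 = 74.9%, Program B 5/7 = 71.4% → the CBT program
High-risk: the CBT program 8/31 = 25.8%, Program B 79/476 = 16.6% → the CBT program
Medium-risk: the CBT program 73/109 = 67.0%, Program B 63/103 = 61.2% → the CBT program
The CBT program has the higher rate in all 3 groups.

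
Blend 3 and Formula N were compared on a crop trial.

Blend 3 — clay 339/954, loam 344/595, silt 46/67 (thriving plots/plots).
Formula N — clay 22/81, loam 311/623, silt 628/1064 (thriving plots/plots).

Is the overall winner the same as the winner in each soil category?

Clay: Blend 3 339/954 = 35.5%, Formula N 22/81 = 27.2% → Blend 3
Loam: Blend 3 344/595 = 57.8%, Formula N 311/623 = 49.9% → Blend 3
Silt: Blend 3 46/67 = 68.7%, Formula N 628/1064 = 59.0% → Blend 3
Overall: Blend 3 729/1616 = 45.1%, Formula N 961/1768 = 54.4% → Formula N
Blend 3 wins each soil group but Formula N wins overall — the comparison reverses. Blend 3's plots skew toward clay, which has a lower base rate.

No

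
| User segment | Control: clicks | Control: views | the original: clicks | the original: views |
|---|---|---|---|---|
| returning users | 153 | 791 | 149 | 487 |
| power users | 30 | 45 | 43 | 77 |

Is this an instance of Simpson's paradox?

Returning users: Control 153/791 = 19.3%, the original 149/487 = 30.6% → the original
Power users: Control 30/45 = 66.7%, the original 43/77 = 55.8% → Control
Overall: Control 183/836 = 21.9%, the original 192/564 = 34.0% → the original
Neither sweeps: Control wins 1 of 2 groups, the original wins 1. The original wins overall but not every group — no Simpson reversal.

No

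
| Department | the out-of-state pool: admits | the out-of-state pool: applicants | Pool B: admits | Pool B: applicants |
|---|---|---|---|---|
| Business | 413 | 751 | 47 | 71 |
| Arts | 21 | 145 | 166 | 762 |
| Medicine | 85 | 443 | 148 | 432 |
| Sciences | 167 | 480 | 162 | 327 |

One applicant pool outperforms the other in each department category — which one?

Business: the out-of-state pool 413/751 = 55.0%, Pool B 47/71 = 66.2% → Pool B
Arts: the out-of-state pool 21/145 = 14.5%, Pool B 166/762 = 21.8% → Pool B
Medicine: the out-of-state pool 85/443 = 19.2%, Pool B 148/432 = 34.3% → Pool B
Sciences: the out-of-state pool 167/480 = 34.8%, Pool B 162/327 = 49.5% → Pool B
Pool B has the higher rate in all 4 groups.

Pool B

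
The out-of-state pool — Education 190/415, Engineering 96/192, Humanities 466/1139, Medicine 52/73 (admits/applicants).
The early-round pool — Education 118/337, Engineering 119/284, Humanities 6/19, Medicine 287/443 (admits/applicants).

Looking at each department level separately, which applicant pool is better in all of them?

Education: the out-of-state pool 190/415 = 45.8%, the early-round pool 118/337 = 35.0% → the out-of-state pool
Engineering: the out-of-state pool 96/192 = 50.0%, the early-round pool 119/284 = 41.9% → the out-of-state pool
Humanities: the out-of-state pool 466/1139 = 40.9%, the early-round pool 6/19 = 31.6% → the out-of-state pool
Medicine: the out-of-state pool 52/73 = 71.2%, the early-round pool 287/443 = 64.8% → the out-of-state pool
The out-of-state pool has the higher rate in all 4 groups.

the out-of-state pool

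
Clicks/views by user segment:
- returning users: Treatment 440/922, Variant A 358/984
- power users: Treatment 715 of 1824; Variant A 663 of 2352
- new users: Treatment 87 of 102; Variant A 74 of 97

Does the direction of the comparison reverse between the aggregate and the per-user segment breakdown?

No

Returning users: Treatment 440/922 = 47.7%, Variant A 358/984 = 36.4% → Treatment
Power users: Treatment 715/1824 = 39.2%, Variant A 663/2352 = 28.2% → Treatment
New users: Treatment 87/102 = 85.3%, Variant A 74/97 = 76.3% → Treatment
Overall: Treatment 1242/2848 = 43.6%, Variant A 1095/3433 = 31.9% → Treatment
Treatment wins overall and in every user group — no reversal.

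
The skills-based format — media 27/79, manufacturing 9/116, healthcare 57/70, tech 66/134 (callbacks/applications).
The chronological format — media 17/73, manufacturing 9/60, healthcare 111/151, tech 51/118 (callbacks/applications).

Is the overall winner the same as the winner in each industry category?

Media: the skills-based format 27/79 = 34.2%, the chronological format 17/73 = 23.3% → the skills-based format
Manufacturing: the skills-based format 9/116 = 7.8%, the chronological format 9/60 = 15.0% → the chronological format
Healthcare: the skills-based format 57/70 = 81.4%, the chronological format 111/151 = 73.5% → the skills-based format
Tech: the skills-based format 66/134 = 49.3%, the chronological format 51/118 = 43.2% → the skills-based format
Overall: the skills-based format 159/399 = 39.8%, the chronological format 188/402 = 46.8% → the chronological format
Neither sweeps: the skills-based format wins 3 of 4 groups, the chronological format wins 1. The chronological format wins overall but not every group — no Simpson reversal.

No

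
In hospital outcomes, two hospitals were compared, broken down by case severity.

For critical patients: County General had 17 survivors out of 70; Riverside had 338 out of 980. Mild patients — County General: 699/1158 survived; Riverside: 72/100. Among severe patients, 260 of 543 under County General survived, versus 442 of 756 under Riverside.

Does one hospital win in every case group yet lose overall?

Critical: County General 17/70 = 24.3%, Riverside 338/980 = 34.5% → Riverside
Mild: County General 699/1158 = 60.4%, Riverside 72/100 = 72.0% → Riverside
Severe: County General 260/543 = 47.9%, Riverside 442/756 = 58.5% → Riverside
Overall: County General 976/1771 = 55.1%, Riverside 852/1836 = 46.4% → County General
Riverside wins each case group but County General wins overall — the comparison reverses. Riverside's patients skew toward critical, which has a lower base rate.

Yes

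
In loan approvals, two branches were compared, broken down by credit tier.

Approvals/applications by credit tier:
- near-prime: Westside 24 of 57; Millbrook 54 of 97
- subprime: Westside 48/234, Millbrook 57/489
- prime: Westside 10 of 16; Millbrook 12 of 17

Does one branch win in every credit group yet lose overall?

Near-prime: Westside 24/57 = 42.1%, Millbrook 54/97 = 55.7% → Millbrook
Subprime: Westside 48/234 = 20.5%, Millbrook 57/489 = 11.7% → Westside
Prime: Westside 10/16 = 62.5%, Millbrook 12/17 = 70.6% → Millbrook
Overall: Westside 82/307 = 26.7%, Millbrook 123/603 = 20.4% → Westside
Neither sweeps: Westside wins 1 of 3 groups, Millbrook wins 2. Westside wins overall but not every group — no Simpson reversal.

No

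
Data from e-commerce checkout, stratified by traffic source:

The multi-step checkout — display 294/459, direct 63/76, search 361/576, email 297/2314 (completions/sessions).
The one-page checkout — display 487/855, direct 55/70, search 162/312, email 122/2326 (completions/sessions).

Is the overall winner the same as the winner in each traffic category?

Yes

Display: the multi-step checkout 294/459 = 64.1%, the one-page checkout 487/855 = 57.0% → the multi-step checkout
Direct: the multi-step checkout 63/76 = 82.9%, the one-page checkout 55/70 = 78.6% → the multi-step checkout
Search: the multi-step checkout 361/576 = 62.7%, the one-page checkout 162/312 = 51.9% → the multi-step checkout
Email: the multi-step checkout 297/2314 = 12.8%, the one-page checkout 122/2326 = 5.2% → the multi-step checkout
Overall: the multi-step checkout 1015/3425 = 29.6%, the one-page checkout 826/3563 = 23.2% → the multi-step checkout
The multi-step checkout wins overall and in every traffic group — no reversal.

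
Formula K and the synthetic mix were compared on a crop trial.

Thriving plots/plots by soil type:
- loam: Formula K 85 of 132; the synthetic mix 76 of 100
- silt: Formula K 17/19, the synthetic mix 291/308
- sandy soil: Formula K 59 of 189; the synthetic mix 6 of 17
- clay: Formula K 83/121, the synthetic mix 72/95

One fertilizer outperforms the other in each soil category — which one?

Loam: Formula K 85/132 = 64.4%, the synthetic mix 76/100 = 76.0% → the synthetic mix
Silt: Formula K 17/19 = 89.5%, the synthetic mix 291/308 = 94.5% → the synthetic mix
Sandy soil: Formula K 59/189 = 31.2%, the synthetic mix 6/17 = 35.3% → the synthetic mix
Clay: Formula K 83/121 = 68.6%, the synthetic mix 72/95 = 75.8% → the synthetic mix
The synthetic mix has the higher rate in all 4 groups.

the synthetic mix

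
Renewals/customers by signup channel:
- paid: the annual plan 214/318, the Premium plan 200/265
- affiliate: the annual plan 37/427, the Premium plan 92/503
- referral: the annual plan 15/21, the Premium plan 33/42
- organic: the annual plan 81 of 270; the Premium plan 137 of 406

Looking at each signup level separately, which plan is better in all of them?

the Premium plan

Paid: the annual plan 214/318 = 67.3%, the Premium plan 200/265 = 75.5% → the Premium plan
Affiliate: the annual plan 37/427 = 8.7%, the Premium plan 92/503 = 18.3% → the Premium plan
Referral: the annual plan 15/21 = 71.4%, the Premium plan 33/42 = 78.6% → the Premium plan
Organic: the annual plan 81/270 = 30.0%, the Premium plan 137/406 = 33.7% → the Premium plan
The Premium plan has the higher rate in all 4 groups.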